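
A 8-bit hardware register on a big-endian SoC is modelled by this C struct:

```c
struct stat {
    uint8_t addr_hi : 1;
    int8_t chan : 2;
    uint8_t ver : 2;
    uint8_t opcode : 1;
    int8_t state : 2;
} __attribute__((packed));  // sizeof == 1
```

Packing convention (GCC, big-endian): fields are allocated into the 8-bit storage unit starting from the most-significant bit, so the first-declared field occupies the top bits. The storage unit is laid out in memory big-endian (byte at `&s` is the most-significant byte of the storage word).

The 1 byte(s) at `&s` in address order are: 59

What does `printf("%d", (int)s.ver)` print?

[0]=0x59 (big-endian) → word 0x59
addr_hi [7+:1] = (word>>7) & 0x1 = 0
chan [5+:2] = (word>>5) & 0x3 = 2
ver [3+:2] = (word>>3) & 0x3 = 3  ←
opcode [2+:1] = (word>>2) & 0x1 = 0
state [0+:2] = (word>>0) & 0x3 = 1

3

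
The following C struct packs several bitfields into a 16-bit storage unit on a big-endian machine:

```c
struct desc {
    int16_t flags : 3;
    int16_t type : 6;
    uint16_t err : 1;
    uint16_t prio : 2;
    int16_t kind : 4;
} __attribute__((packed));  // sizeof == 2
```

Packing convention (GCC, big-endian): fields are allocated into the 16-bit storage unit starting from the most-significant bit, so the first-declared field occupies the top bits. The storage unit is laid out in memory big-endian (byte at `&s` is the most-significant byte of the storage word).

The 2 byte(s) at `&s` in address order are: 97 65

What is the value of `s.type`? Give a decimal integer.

-18

[0]=0x97 [1]=0x65 (big-endian) → word 0x9765
flags [13+:3] = (word>>13) & 0x7 = 4
type [7+:6] = (word>>7) & 0x3f = 46  ←
err [6+:1] = (word>>6) & 0x1 = 1
prio [4+:2] = (word>>4) & 0x3 = 2
kind [0+:4] = (word>>0) & 0xf = 5
type signed 6b, MSB=1: 46 - 64 = -18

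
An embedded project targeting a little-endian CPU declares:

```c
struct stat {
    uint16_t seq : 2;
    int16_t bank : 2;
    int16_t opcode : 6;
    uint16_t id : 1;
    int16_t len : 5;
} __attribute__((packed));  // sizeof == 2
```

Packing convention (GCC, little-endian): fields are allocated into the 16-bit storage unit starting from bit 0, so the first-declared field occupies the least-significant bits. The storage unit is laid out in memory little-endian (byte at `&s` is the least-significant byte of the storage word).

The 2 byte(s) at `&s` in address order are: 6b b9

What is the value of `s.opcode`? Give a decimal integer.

[0]=0x6b [1]=0xb9 (little-endian) → word 0xb96b
seq:2 @ bit 0 → (0xb96b>>0)&0x3 = 0x3
bank:2 @ bit 2 → (0xb96b>>2)&0x3 = 0x2
opcode:6 @ bit 4 → (0xb96b>>4)&0x3f = 0x16  ←
id:1 @ bit 10 → (0xb96b>>10)&0x1 = 0x0
len:5 @ bit 11 → (0xb96b>>11)&0x1f = 0x17
opcode signed 6b, MSB=0: value = 22

22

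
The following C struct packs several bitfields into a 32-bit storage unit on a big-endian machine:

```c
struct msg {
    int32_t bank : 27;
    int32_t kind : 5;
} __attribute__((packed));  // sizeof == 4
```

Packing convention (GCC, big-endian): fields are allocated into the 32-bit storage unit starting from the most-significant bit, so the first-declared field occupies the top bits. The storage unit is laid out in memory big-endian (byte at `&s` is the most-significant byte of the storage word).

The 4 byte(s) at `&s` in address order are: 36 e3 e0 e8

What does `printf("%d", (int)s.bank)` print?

[0]=0x36 [1]=0xe3 [2]=0xe0 [3]=0xe8 (big-endian) → word 0x36e3e0e8
bank [5+:27] = (word>>5) & 0x7ffffff = 28778247  ←
kind [0+:5] = (word>>0) & 0x1f = 8
bank signed 27b, MSB=0: value = 28778247

28778247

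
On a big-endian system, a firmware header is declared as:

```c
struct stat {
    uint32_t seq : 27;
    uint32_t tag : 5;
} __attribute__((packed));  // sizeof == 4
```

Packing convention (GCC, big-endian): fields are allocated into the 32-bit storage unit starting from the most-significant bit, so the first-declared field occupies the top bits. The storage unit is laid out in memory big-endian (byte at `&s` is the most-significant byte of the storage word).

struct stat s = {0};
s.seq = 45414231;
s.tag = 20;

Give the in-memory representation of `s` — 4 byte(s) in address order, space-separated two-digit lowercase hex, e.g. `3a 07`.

seq:27 = 45414231 → 0x2b4f757 << 5 → word 0x569eeae0
tag:5 = 20 → 0x14 << 0 → word 0x569eeaf4
word = 0x569eeaf4 → big-endian bytes:
  [0]=0x56  [1]=0x9e  [2]=0xea  [3]=0xf4

56 9e ea f4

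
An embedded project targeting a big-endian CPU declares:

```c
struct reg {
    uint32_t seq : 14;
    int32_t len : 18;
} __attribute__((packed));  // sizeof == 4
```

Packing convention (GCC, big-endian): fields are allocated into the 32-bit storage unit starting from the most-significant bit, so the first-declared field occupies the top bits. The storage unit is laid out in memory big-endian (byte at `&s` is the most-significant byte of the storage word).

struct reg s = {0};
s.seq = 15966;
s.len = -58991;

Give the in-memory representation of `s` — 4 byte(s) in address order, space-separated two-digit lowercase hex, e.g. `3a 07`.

seq:14 = 15966 → 0x3e5e << 18 → word 0xf9780000
len:18 = -58991 → 0x31991 << 0 → word 0xf97b1991
word = 0xf97b1991 → big-endian bytes:
  [0]=0xf9  [1]=0x7b  [2]=0x19  [3]=0x91

f9 7b 19 91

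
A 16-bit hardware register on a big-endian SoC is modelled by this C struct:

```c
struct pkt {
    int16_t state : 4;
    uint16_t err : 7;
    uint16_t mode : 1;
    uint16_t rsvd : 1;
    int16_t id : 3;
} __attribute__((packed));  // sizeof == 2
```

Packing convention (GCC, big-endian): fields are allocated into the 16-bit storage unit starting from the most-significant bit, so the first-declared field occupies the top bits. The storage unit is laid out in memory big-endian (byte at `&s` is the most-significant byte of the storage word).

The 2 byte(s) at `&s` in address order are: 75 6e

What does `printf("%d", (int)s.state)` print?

[0]=0x75 [1]=0x6e (big-endian) → word 0x756e
state [12+:4] = (word>>12) & 0xf = 7  ←
err [5+:7] = (word>>5) & 0x7f = 43
mode [4+:1] = (word>>4) & 0x1 = 0
rsvd [3+:1] = (word>>3) & 0x1 = 1
id [0+:3] = (word>>0) & 0x7 = 6
state signed 4b, MSB=0: value = 7

7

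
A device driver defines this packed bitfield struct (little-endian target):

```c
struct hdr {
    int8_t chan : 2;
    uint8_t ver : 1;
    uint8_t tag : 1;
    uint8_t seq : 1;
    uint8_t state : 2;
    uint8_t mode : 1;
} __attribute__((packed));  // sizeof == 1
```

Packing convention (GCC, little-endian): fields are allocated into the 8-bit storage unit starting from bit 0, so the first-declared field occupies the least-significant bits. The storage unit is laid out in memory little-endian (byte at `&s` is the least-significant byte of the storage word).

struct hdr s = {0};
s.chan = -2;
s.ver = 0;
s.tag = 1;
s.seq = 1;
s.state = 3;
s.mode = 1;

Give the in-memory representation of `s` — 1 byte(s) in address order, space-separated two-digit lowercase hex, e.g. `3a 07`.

fa

[0+:2] chan=-2 & 0x3 = 0x2; word=0x02
[2+:1] ver=0 & 0x1 = 0x0; word=0x02
[3+:1] tag=1 & 0x1 = 0x1; word=0x0a
[4+:1] seq=1 & 0x1 = 0x1; word=0x1a
[5+:2] state=3 & 0x3 = 0x3; word=0x7a
[7+:1] mode=1 & 0x1 = 0x1; word=0xfa
word = 0xfa → little-endian bytes:
  [0]=0xfa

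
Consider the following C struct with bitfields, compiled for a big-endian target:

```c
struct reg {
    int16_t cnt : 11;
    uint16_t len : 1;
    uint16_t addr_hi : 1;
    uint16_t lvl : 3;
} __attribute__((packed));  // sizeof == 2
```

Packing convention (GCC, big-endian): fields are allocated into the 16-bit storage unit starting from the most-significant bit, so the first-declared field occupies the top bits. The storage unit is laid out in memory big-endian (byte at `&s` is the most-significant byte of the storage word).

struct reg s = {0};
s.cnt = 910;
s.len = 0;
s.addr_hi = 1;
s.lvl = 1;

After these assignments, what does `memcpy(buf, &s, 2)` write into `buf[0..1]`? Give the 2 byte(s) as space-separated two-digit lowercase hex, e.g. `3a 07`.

cnt (11b) val=910 bits=0x38e at bit 5: 0x71c0
len (1b) val=0 bits=0x0 at bit 4: 0x71c0
addr_hi (1b) val=1 bits=0x1 at bit 3: 0x71c8
lvl (3b) val=1 bits=0x1 at bit 0: 0x71c9
word = 0x71c9 → big-endian bytes:
  [0]=0x71  [1]=0xc9

71 c9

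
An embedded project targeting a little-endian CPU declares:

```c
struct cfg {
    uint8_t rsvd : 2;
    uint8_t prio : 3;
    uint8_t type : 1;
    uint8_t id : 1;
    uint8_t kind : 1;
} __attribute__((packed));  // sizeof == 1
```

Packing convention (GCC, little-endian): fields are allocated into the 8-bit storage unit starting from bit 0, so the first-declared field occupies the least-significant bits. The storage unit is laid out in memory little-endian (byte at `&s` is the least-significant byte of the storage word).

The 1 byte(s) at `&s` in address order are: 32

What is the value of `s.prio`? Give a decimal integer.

[0]=0x32 (little-endian) → word 0x32
rsvd [0+:2] = (word>>0) & 0x3 = 2
prio [2+:3] = (word>>2) & 0x7 = 4  ←
type [5+:1] = (word>>5) & 0x1 = 1
id [6+:1] = (word>>6) & 0x1 = 0
kind [7+:1] = (word>>7) & 0x1 = 0

4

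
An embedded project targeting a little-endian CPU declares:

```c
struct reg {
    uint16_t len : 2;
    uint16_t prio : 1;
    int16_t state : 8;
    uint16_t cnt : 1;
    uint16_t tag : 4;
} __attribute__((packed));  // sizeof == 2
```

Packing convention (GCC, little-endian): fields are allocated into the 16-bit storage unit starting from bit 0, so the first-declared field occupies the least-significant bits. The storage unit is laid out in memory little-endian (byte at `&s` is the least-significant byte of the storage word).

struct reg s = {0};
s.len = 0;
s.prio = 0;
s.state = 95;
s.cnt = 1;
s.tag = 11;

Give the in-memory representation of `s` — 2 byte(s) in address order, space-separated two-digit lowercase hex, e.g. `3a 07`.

f8 ba

len (2b) val=0 bits=0x0 at bit 0: 0x0000
prio (1b) val=0 bits=0x0 at bit 2: 0x0000
state (8b) val=95 bits=0x5f at bit 3: 0x02f8
cnt (1b) val=1 bits=0x1 at bit 11: 0x0af8
tag (4b) val=11 bits=0xb at bit 12: 0xbaf8
word = 0xbaf8 → little-endian bytes:
  [0]=0xf8  [1]=0xba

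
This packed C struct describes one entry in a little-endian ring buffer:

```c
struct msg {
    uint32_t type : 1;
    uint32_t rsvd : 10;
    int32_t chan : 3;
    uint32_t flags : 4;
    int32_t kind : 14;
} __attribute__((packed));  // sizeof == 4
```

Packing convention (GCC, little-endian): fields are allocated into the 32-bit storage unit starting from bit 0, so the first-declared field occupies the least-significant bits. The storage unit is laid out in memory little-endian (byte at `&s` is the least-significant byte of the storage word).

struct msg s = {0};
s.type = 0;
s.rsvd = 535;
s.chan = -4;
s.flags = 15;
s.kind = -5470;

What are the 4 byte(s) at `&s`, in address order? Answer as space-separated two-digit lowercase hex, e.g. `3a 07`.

2e e4 8b aa

type:1 = 0 → 0x0 << 0 → word 0x00000000
rsvd:10 = 535 → 0x217 << 1 → word 0x0000042e
chan:3 = -4 → 0x4 << 11 → word 0x0000242e
flags:4 = 15 → 0xf << 14 → word 0x0003e42e
kind:14 = -5470 → 0x2aa2 << 18 → word 0xaa8be42e
word = 0xaa8be42e → little-endian bytes:
  [0]=0x2e  [1]=0xe4  [2]=0x8b  [3]=0xaa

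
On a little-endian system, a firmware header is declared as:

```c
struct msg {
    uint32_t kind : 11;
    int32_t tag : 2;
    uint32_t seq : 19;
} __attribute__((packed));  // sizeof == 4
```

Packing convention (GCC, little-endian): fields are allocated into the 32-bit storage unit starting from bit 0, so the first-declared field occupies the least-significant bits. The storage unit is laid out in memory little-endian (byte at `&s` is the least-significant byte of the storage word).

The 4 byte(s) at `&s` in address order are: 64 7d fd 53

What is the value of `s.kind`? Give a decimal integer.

[0]=0x64 [1]=0x7d [2]=0xfd [3]=0x53 (little-endian) → word 0x53fd7d64
kind [0+:11] = (word>>0) & 0x7ff = 1380  ←
tag [11+:2] = (word>>11) & 0x3 = 3
seq [13+:19] = (word>>13) & 0x7ffff = 172011

1380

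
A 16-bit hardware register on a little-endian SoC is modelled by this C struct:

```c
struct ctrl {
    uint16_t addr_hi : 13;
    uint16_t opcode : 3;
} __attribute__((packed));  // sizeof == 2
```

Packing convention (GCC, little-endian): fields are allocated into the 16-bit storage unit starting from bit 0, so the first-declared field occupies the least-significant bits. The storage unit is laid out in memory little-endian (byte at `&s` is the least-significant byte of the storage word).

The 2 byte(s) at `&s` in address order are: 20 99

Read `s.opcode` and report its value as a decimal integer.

[0]=0x20 [1]=0x99 (little-endian) → word 0x9920
addr_hi:13 @ bit 0 → (0x9920>>0)&0x1fff = 0x1920
opcode:3 @ bit 13 → (0x9920>>13)&0x7 = 0x4  ←

4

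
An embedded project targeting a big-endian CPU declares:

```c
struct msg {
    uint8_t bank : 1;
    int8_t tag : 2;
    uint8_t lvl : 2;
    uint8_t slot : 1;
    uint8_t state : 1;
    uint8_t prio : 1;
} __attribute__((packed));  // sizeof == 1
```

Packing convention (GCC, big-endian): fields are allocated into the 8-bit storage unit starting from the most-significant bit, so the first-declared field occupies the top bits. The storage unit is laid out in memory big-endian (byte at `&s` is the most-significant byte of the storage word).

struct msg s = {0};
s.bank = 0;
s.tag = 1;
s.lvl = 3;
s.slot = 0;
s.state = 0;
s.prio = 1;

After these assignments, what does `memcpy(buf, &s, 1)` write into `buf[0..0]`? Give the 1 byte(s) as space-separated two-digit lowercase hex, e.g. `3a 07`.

bank:1 = 0 → 0x0 << 7 → word 0x00
tag:2 = 1 → 0x1 << 5 → word 0x20
lvl:2 = 3 → 0x3 << 3 → word 0x38
slot:1 = 0 → 0x0 << 2 → word 0x38
state:1 = 0 → 0x0 << 1 → word 0x38
prio:1 = 1 → 0x1 << 0 → word 0x39
word = 0x39 → big-endian bytes:
  [0]=0x39

39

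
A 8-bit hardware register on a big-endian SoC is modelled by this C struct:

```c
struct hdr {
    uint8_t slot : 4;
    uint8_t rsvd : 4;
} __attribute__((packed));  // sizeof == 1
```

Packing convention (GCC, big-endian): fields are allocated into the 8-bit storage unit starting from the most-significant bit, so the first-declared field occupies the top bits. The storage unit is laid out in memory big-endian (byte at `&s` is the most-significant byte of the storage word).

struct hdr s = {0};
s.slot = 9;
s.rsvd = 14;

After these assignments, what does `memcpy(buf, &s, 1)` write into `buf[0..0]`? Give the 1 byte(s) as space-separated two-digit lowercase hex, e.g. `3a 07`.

slot:4 = 9 → 0x9 << 4 → word 0x90
rsvd:4 = 14 → 0xe << 0 → word 0x9e
word = 0x9e → big-endian bytes:
  [0]=0x9e

9e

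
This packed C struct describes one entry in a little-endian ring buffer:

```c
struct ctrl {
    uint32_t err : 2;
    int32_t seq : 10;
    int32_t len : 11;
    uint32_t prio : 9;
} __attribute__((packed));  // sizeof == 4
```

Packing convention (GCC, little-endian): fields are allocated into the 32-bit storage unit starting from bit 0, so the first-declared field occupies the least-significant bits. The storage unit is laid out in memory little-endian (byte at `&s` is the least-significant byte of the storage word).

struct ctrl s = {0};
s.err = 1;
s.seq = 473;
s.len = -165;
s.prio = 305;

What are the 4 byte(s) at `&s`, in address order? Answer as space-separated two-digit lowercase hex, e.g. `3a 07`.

[0+:2] err=1 & 0x3 = 0x1; word=0x00000001
[2+:10] seq=473 & 0x3ff = 0x1d9; word=0x00000765
[12+:11] len=-165 & 0x7ff = 0x75b; word=0x0075b765
[23+:9] prio=305 & 0x1ff = 0x131; word=0x98f5b765
word = 0x98f5b765 → little-endian bytes:
  [0]=0x65  [1]=0xb7  [2]=0xf5  [3]=0x98

65 b7 f5 98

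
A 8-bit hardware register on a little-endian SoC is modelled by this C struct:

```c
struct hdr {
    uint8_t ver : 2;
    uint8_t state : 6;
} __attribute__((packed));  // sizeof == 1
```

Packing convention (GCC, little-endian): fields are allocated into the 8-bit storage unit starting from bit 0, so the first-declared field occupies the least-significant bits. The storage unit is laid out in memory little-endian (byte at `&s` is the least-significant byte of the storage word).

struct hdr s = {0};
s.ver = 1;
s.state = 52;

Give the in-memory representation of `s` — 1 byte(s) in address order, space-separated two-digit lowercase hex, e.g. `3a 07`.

ver:2 = 1 → 0x1 << 0 → word 0x01
state:6 = 52 → 0x34 << 2 → word 0xd1
word = 0xd1 → little-endian bytes:
  [0]=0xd1

d1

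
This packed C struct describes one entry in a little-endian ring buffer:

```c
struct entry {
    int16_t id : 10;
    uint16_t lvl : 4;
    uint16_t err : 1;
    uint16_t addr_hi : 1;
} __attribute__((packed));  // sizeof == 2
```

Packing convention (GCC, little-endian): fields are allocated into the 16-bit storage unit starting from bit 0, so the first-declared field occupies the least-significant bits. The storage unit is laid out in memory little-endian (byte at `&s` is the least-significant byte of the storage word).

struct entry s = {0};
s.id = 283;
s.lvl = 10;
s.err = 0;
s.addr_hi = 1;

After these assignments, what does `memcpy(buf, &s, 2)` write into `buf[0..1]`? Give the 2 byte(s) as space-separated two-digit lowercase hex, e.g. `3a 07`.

id:10 = 283 → 0x11b << 0 → word 0x011b
lvl:4 = 10 → 0xa << 10 → word 0x291b
err:1 = 0 → 0x0 << 14 → word 0x291b
addr_hi:1 = 1 → 0x1 << 15 → word 0xa91b
word = 0xa91b → little-endian bytes:
  [0]=0x1b  [1]=0xa9

1b a9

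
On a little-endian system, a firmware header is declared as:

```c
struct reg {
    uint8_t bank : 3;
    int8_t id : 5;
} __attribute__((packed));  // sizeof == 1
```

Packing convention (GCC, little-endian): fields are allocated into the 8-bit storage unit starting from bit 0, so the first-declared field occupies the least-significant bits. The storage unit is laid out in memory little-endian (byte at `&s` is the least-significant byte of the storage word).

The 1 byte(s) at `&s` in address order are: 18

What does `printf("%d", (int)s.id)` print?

[0]=0x18 (little-endian) → word 0x18
bank:3 @ bit 0 → (0x18>>0)&0x7 = 0x0
id:5 @ bit 3 → (0x18>>3)&0x1f = 0x3  ←
id signed 5b, MSB=0: value = 3

3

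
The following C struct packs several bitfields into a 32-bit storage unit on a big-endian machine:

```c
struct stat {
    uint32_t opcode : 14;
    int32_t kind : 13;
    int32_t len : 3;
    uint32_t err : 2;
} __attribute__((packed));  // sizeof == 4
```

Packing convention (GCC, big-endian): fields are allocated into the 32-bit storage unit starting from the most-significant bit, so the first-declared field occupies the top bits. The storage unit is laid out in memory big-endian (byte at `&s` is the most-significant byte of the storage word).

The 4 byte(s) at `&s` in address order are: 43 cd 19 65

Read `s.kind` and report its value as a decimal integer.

2251

[0]=0x43 [1]=0xcd [2]=0x19 [3]=0x65 (big-endian) → word 0x43cd1965
opcode:14 @ bit 18 → (0x43cd1965>>18)&0x3fff = 0x10f3
kind:13 @ bit 5 → (0x43cd1965>>5)&0x1fff = 0x8cb  ←
len:3 @ bit 2 → (0x43cd1965>>2)&0x7 = 0x1
err:2 @ bit 0 → (0x43cd1965>>0)&0x3 = 0x1
kind signed 13b, MSB=0: value = 2251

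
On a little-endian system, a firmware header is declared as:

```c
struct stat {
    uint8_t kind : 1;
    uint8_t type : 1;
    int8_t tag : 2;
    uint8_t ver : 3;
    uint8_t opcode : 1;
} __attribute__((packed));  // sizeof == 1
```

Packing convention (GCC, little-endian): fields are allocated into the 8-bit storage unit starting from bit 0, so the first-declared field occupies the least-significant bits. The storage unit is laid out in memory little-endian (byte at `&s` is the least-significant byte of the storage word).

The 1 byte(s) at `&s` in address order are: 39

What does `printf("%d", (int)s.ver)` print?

[0]=0x39 (little-endian) → word 0x39
kind:1 @ bit 0 → (0x39>>0)&0x1 = 0x1
type:1 @ bit 1 → (0x39>>1)&0x1 = 0x0
tag:2 @ bit 2 → (0x39>>2)&0x3 = 0x2
ver:3 @ bit 4 → (0x39>>4)&0x7 = 0x3  ←
opcode:1 @ bit 7 → (0x39>>7)&0x1 = 0x0

3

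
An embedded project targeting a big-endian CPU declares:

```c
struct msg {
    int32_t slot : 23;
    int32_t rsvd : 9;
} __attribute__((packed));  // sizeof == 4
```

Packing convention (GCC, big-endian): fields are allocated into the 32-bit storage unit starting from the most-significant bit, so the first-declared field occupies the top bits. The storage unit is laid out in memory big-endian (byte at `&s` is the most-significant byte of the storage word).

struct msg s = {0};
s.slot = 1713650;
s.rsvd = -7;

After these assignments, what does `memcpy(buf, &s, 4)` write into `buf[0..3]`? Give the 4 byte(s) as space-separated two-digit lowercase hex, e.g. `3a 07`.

[9+:23] slot=1713650 & 0x7fffff = 0x1a25f2; word=0x344be400
[0+:9] rsvd=-7 & 0x1ff = 0x1f9; word=0x344be5f9
word = 0x344be5f9 → big-endian bytes:
  [0]=0x34  [1]=0x4b  [2]=0xe5  [3]=0xf9

34 4b e5 f9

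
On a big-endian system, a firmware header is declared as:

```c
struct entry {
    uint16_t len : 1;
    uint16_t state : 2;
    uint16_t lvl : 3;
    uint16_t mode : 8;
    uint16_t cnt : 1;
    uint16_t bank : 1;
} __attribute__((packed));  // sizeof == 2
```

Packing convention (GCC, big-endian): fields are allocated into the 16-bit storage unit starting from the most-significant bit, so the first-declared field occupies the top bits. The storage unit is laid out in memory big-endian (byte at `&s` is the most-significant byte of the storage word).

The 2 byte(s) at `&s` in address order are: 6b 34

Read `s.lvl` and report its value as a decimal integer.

[0]=0x6b [1]=0x34 (big-endian) → word 0x6b34
len [15+:1] = (word>>15) & 0x1 = 0
state [13+:2] = (word>>13) & 0x3 = 3
lvl [10+:3] = (word>>10) & 0x7 = 2  ←
mode [2+:8] = (word>>2) & 0xff = 205
cnt [1+:1] = (word>>1) & 0x1 = 0
bank [0+:1] = (word>>0) & 0x1 = 0

2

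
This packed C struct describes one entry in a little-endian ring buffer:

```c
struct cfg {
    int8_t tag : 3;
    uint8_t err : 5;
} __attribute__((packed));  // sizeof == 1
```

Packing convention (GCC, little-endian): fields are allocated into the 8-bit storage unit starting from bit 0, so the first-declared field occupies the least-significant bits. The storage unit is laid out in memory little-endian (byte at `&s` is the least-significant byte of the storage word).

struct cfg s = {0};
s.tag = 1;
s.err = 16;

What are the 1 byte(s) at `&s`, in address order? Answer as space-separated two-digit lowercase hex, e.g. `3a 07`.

tag:3 = 1 → 0x1 << 0 → word 0x01
err:5 = 16 → 0x10 << 3 → word 0x81
word = 0x81 → little-endian bytes:
  [0]=0x81

81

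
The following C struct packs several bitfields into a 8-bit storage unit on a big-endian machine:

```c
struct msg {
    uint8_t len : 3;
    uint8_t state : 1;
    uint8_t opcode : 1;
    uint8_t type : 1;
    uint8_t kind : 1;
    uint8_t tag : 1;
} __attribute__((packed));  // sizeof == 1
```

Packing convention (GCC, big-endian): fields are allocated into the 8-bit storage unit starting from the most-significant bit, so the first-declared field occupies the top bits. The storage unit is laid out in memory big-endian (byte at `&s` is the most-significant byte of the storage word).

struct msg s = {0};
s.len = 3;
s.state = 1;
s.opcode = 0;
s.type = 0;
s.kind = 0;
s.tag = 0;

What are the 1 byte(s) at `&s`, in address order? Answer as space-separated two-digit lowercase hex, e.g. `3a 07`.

70

[5+:3] len=3 & 0x7 = 0x3; word=0x60
[4+:1] state=1 & 0x1 = 0x1; word=0x70
[3+:1] opcode=0 & 0x1 = 0x0; word=0x70
[2+:1] type=0 & 0x1 = 0x0; word=0x70
[1+:1] kind=0 & 0x1 = 0x0; word=0x70
[0+:1] tag=0 & 0x1 = 0x0; word=0x70
word = 0x70 → big-endian bytes:
  [0]=0x70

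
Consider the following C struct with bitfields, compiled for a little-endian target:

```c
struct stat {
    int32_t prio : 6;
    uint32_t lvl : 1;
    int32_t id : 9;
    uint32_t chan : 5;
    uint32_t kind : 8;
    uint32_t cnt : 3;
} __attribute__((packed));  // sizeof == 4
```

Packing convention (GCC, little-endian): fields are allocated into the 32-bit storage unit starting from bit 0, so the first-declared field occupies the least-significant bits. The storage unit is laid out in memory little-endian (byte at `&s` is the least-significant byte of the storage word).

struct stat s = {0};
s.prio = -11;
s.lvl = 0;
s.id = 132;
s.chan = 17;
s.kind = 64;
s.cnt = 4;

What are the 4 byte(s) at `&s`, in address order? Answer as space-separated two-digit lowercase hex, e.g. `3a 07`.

[0+:6] prio=-11 & 0x3f = 0x35; word=0x00000035
[6+:1] lvl=0 & 0x1 = 0x0; word=0x00000035
[7+:9] id=132 & 0x1ff = 0x84; word=0x00004235
[16+:5] chan=17 & 0x1f = 0x11; word=0x00114235
[21+:8] kind=64 & 0xff = 0x40; word=0x08114235
[29+:3] cnt=4 & 0x7 = 0x4; word=0x88114235
word = 0x88114235 → little-endian bytes:
  [0]=0x35  [1]=0x42  [2]=0x11  [3]=0x88

35 42 11 88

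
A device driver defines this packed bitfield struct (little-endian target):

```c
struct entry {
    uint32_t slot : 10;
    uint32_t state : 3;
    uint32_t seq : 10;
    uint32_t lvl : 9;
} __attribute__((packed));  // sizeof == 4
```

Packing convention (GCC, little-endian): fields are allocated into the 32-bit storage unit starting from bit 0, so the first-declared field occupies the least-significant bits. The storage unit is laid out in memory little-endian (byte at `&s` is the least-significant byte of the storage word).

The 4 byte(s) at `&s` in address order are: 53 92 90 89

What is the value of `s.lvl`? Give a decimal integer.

[0]=0x53 [1]=0x92 [2]=0x90 [3]=0x89 (little-endian) → word 0x89909253
slot [0+:10] = (word>>0) & 0x3ff = 595
state [10+:3] = (word>>10) & 0x7 = 4
seq [13+:10] = (word>>13) & 0x3ff = 132
lvl [23+:9] = (word>>23) & 0x1ff = 275  ←

275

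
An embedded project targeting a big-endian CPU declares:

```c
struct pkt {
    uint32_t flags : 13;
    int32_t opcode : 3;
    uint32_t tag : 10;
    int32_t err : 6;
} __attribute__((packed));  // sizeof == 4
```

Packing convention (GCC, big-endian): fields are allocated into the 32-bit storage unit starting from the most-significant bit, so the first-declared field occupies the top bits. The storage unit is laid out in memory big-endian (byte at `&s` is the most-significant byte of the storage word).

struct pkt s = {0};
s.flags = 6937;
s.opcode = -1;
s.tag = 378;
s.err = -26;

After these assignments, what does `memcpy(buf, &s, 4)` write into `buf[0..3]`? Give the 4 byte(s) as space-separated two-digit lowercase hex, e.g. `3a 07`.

d8 cf 5e a6

[19+:13] flags=6937 & 0x1fff = 0x1b19; word=0xd8c80000
[16+:3] opcode=-1 & 0x7 = 0x7; word=0xd8cf0000
[6+:10] tag=378 & 0x3ff = 0x17a; word=0xd8cf5e80
[0+:6] err=-26 & 0x3f = 0x26; word=0xd8cf5ea6
word = 0xd8cf5ea6 → big-endian bytes:
  [0]=0xd8  [1]=0xcf  [2]=0x5e  [3]=0xa6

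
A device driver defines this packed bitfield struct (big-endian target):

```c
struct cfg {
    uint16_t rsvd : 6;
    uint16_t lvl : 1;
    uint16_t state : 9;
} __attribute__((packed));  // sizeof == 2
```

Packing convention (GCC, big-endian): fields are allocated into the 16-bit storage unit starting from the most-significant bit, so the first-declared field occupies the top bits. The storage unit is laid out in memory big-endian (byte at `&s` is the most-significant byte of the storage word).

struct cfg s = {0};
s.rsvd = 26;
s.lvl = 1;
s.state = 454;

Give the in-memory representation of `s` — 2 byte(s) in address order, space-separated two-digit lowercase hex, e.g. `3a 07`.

6b c6

rsvd (6b) val=26 bits=0x1a at bit 10: 0x6800
lvl (1b) val=1 bits=0x1 at bit 9: 0x6a00
state (9b) val=454 bits=0x1c6 at bit 0: 0x6bc6
word = 0x6bc6 → big-endian bytes:
  [0]=0x6b  [1]=0xc6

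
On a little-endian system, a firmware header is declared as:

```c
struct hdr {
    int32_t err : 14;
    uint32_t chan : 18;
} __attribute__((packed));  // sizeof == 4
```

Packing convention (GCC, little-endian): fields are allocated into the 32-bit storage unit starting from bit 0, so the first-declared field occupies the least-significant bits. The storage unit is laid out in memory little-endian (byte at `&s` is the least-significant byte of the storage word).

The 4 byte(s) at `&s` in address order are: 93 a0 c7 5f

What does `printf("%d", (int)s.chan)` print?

[0]=0x93 [1]=0xa0 [2]=0xc7 [3]=0x5f (little-endian) → word 0x5fc7a093
err:14 @ bit 0 → (0x5fc7a093>>0)&0x3fff = 0x2093
chan:18 @ bit 14 → (0x5fc7a093>>14)&0x3ffff = 0x17f1e  ←

98078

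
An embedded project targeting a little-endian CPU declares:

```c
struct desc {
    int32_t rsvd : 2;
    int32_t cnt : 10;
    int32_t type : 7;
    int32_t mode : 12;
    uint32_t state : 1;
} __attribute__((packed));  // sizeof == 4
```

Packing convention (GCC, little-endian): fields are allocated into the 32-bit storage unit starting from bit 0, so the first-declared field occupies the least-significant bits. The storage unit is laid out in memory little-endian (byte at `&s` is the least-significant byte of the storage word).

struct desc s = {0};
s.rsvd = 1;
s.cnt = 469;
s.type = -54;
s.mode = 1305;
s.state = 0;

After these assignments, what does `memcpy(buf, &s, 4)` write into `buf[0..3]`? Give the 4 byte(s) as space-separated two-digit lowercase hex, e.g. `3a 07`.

55 a7 cc 28

[0+:2] rsvd=1 & 0x3 = 0x1; word=0x00000001
[2+:10] cnt=469 & 0x3ff = 0x1d5; word=0x00000755
[12+:7] type=-54 & 0x7f = 0x4a; word=0x0004a755
[19+:12] mode=1305 & 0xfff = 0x519; word=0x28cca755
[31+:1] state=0 & 0x1 = 0x0; word=0x28cca755
word = 0x28cca755 → little-endian bytes:
  [0]=0x55  [1]=0xa7  [2]=0xcc  [3]=0x28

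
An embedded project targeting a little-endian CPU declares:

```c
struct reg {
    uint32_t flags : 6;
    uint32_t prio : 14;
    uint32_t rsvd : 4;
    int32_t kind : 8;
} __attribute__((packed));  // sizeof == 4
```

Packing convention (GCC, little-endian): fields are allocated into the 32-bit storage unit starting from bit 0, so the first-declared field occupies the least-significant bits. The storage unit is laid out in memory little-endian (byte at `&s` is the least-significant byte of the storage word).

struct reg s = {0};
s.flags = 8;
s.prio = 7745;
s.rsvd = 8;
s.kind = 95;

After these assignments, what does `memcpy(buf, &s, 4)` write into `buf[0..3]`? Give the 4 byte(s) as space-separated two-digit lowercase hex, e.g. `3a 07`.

48 90 87 5f

flags (6b) val=8 bits=0x8 at bit 0: 0x00000008
prio (14b) val=7745 bits=0x1e41 at bit 6: 0x00079048
rsvd (4b) val=8 bits=0x8 at bit 20: 0x00879048
kind (8b) val=95 bits=0x5f at bit 24: 0x5f879048
word = 0x5f879048 → little-endian bytes:
  [0]=0x48  [1]=0x90  [2]=0x87  [3]=0x5f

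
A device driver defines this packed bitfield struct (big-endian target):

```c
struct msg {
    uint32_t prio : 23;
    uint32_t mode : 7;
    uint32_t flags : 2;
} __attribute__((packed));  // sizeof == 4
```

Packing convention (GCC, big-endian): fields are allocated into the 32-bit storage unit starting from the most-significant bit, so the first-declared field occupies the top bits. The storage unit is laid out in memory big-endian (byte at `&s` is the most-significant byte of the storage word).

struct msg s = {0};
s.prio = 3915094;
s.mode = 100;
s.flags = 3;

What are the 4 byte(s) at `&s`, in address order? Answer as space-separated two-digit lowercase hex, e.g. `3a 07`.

[9+:23] prio=3915094 & 0x7fffff = 0x3bbd56; word=0x777aac00
[2+:7] mode=100 & 0x7f = 0x64; word=0x777aad90
[0+:2] flags=3 & 0x3 = 0x3; word=0x777aad93
word = 0x777aad93 → big-endian bytes:
  [0]=0x77  [1]=0x7a  [2]=0xad  [3]=0x93

77 7a ad 93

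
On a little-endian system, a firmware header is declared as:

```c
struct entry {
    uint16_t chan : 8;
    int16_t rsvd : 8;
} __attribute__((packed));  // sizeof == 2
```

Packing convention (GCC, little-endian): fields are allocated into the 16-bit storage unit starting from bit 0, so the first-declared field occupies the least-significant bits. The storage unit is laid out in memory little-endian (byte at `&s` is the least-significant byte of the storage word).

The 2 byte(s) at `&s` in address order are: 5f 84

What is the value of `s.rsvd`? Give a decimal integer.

[0]=0x5f [1]=0x84 (little-endian) → word 0x845f
chan [0+:8] = (word>>0) & 0xff = 95
rsvd [8+:8] = (word>>8) & 0xff = 132  ←
rsvd signed 8b, MSB=1: 132 - 256 = -124

-124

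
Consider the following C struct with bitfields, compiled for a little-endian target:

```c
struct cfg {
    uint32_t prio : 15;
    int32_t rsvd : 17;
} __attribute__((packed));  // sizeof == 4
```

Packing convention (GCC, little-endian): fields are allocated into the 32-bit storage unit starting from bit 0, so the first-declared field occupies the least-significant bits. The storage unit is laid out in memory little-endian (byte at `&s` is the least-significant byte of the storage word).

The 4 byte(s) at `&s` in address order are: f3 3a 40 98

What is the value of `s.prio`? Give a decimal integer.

15091

[0]=0xf3 [1]=0x3a [2]=0x40 [3]=0x98 (little-endian) → word 0x98403af3
prio:15 @ bit 0 → (0x98403af3>>0)&0x7fff = 0x3af3  ←
rsvd:17 @ bit 15 → (0x98403af3>>15)&0x1ffff = 0x13080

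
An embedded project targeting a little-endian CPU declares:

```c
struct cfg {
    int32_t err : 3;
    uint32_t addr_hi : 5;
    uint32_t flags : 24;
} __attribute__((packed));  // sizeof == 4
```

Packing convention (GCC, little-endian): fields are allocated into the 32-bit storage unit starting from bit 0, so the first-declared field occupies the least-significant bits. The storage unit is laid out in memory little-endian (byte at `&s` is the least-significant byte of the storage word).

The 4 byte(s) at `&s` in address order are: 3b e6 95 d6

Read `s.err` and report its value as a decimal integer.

3

[0]=0x3b [1]=0xe6 [2]=0x95 [3]=0xd6 (little-endian) → word 0xd695e63b
err [0+:3] = (word>>0) & 0x7 = 3  ←
addr_hi [3+:5] = (word>>3) & 0x1f = 7
flags [8+:24] = (word>>8) & 0xffffff = 14063078
err signed 3b, MSB=0: value = 3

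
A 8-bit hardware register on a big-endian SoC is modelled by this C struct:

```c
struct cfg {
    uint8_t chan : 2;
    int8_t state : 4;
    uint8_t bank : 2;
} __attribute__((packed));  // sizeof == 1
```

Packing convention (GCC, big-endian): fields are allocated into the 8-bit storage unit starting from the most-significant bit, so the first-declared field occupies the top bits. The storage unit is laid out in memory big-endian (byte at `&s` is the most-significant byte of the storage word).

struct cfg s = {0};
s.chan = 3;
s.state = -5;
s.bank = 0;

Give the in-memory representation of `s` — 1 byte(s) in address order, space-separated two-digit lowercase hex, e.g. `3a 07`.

chan:2 = 3 → 0x3 << 6 → word 0xc0
state:4 = -5 → 0xb << 2 → word 0xec
bank:2 = 0 → 0x0 << 0 → word 0xec
word = 0xec → big-endian bytes:
  [0]=0xec

ec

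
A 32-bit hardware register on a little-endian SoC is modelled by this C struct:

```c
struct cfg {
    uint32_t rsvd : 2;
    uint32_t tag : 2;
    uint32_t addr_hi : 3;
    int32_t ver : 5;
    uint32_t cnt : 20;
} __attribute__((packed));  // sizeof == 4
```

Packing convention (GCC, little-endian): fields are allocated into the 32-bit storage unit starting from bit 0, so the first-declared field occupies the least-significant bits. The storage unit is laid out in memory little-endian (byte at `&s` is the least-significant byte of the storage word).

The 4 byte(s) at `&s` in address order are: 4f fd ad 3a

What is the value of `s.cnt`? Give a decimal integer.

[0]=0x4f [1]=0xfd [2]=0xad [3]=0x3a (little-endian) → word 0x3aadfd4f
rsvd:2 @ bit 0 → (0x3aadfd4f>>0)&0x3 = 0x3
tag:2 @ bit 2 → (0x3aadfd4f>>2)&0x3 = 0x3
addr_hi:3 @ bit 4 → (0x3aadfd4f>>4)&0x7 = 0x4
ver:5 @ bit 7 → (0x3aadfd4f>>7)&0x1f = 0x1a
cnt:20 @ bit 12 → (0x3aadfd4f>>12)&0xfffff = 0x3aadf  ←

240351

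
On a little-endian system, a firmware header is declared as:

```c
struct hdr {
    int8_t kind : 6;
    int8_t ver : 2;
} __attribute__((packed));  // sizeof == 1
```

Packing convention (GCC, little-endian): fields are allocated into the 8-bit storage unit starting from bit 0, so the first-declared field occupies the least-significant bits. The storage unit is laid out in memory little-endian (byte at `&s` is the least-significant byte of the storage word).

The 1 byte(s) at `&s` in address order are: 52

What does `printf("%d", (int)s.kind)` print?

[0]=0x52 (little-endian) → word 0x52
kind:6 @ bit 0 → (0x52>>0)&0x3f = 0x12  ←
ver:2 @ bit 6 → (0x52>>6)&0x3 = 0x1
kind signed 6b, MSB=0: value = 18

18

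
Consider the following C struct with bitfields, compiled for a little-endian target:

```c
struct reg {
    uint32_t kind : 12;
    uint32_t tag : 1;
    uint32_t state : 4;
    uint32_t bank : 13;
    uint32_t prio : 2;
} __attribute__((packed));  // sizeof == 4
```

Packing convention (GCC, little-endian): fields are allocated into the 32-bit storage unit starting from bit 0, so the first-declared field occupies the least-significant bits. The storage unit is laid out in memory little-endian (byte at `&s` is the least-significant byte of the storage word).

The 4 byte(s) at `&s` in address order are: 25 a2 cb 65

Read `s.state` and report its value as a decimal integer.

13

[0]=0x25 [1]=0xa2 [2]=0xcb [3]=0x65 (little-endian) → word 0x65cba225
kind [0+:12] = (word>>0) & 0xfff = 549
tag [12+:1] = (word>>12) & 0x1 = 0
state [13+:4] = (word>>13) & 0xf = 13  ←
bank [17+:13] = (word>>17) & 0x1fff = 4837
prio [30+:2] = (word>>30) & 0x3 = 1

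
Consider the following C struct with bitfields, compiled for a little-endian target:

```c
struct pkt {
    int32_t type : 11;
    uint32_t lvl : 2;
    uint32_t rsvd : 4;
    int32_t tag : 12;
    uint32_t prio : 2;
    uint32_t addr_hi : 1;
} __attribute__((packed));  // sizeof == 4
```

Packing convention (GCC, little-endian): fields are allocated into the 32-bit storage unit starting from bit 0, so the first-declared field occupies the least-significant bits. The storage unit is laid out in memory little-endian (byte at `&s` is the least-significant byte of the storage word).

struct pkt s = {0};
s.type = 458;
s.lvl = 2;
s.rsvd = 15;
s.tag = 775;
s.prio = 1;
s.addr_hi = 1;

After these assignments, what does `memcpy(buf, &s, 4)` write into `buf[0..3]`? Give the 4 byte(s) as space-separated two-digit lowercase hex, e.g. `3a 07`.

ca f1 0f a6

[0+:11] type=458 & 0x7ff = 0x1ca; word=0x000001ca
[11+:2] lvl=2 & 0x3 = 0x2; word=0x000011ca
[13+:4] rsvd=15 & 0xf = 0xf; word=0x0001f1ca
[17+:12] tag=775 & 0xfff = 0x307; word=0x060ff1ca
[29+:2] prio=1 & 0x3 = 0x1; word=0x260ff1ca
[31+:1] addr_hi=1 & 0x1 = 0x1; word=0xa60ff1ca
word = 0xa60ff1ca → little-endian bytes:
  [0]=0xca  [1]=0xf1  [2]=0x0f  [3]=0xa6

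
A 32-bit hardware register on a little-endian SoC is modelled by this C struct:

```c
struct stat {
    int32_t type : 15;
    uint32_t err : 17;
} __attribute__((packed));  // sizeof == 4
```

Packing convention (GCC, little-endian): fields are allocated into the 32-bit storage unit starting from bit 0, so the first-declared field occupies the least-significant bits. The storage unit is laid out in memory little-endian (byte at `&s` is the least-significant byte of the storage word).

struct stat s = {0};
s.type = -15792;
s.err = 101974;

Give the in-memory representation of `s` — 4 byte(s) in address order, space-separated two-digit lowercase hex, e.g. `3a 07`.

[0+:15] type=-15792 & 0x7fff = 0x4250; word=0x00004250
[15+:17] err=101974 & 0x1ffff = 0x18e56; word=0xc72b4250
word = 0xc72b4250 → little-endian bytes:
  [0]=0x50  [1]=0x42  [2]=0x2b  [3]=0xc7

50 42 2b c7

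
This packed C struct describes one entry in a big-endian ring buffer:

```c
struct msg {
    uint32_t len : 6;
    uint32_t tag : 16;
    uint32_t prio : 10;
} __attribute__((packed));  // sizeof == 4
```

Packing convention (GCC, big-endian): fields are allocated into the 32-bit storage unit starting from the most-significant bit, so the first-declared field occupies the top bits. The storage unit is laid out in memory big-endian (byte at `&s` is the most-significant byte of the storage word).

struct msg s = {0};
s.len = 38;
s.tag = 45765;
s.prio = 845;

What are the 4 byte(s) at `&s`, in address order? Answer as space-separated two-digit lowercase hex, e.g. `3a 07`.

[26+:6] len=38 & 0x3f = 0x26; word=0x98000000
[10+:16] tag=45765 & 0xffff = 0xb2c5; word=0x9acb1400
[0+:10] prio=845 & 0x3ff = 0x34d; word=0x9acb174d
word = 0x9acb174d → big-endian bytes:
  [0]=0x9a  [1]=0xcb  [2]=0x17  [3]=0x4d

9a cb 17 4d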